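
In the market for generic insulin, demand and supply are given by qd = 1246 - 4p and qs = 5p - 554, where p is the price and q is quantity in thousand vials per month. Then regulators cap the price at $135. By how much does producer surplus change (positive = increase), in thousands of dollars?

-18427.5

Equilibrium: 1246 - 4p = 5p - 554, so 1800 = 9p and p* = 200, q* = 446.
Because the ceiling (135) lies below the market-clearing price, it is binding.
At p = 135: qd = 1246 - 4·135 = 706 and qs = 5·135 - 554 = 121.
Producer surplus without the control is ½ · (200 - 110.8) · 446 = 19891.6.
With the ceiling, producers sell 121 units at 135, so PS = ½ · (135 - 110.8) · 121 = 1464.1.
Change in producer surplus = 1464.1 - 19891.6 = -18427.5.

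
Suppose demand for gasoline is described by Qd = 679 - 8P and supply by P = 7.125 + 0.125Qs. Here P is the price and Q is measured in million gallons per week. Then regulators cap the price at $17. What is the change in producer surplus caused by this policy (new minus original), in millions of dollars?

Rearranging supply gives Qs = 8P - 57. In a free market, 679 - 8P = 8P - 57 gives the equilibrium P* = 46, Q* = 311.
Because the ceiling (17) lies below the market-clearing price, it is binding.
At P = 17: Qd = 679 - 8·17 = 543 and Qs = 8·17 - 57 = 79.
Producer surplus without the control is ½ · (46 - 7.125) · 311 = 6045.0625.
With the ceiling, producers sell 79 units at 17, so PS = ½ · (17 - 7.125) · 79 = 390.0625.
Change in producer surplus = 390.0625 - 6045.0625 = -5655.

-5655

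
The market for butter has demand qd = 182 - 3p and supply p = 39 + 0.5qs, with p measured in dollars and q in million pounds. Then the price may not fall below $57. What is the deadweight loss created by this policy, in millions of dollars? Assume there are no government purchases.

93.75

Rearranging supply gives qs = 2p - 78. Equilibrium: 182 - 3p = 2p - 78, so 260 = 5p and p* = 52, q* = 26.
Because the floor (57) lies above the market-clearing price, it is binding.
At p = 57: qd = 182 - 3·57 = 11 and qs = 2·57 - 78 = 36.
Quantity traded falls to 11. At q = 11 the demand price is (182 - 11)/3 = 57 and the supply price is (78 + 11)/2 = 44.5.
Deadweight loss = ½ · (57 - 44.5) · (26 - 11) = ½ · 12.5 · 15 = 93.75.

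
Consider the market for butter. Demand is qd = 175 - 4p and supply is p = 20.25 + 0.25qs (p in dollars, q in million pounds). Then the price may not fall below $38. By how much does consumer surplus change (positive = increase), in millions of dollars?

Rearranging supply gives qs = 4p - 81. Setting quantity demanded equal to quantity supplied, 175 - 4p = 4p - 81, gives p* = 32 and q* = 47.
Because the floor (38) lies above the market-clearing price, it is binding.
At p = 38: qd = 175 - 4·38 = 23 and qs = 4·38 - 81 = 71.
Consumer surplus without the control is ½ · (43.75 - 32) · 47 = 276.125.
With the floor, consumers buy 23 units at 38, so CS = ½ · (43.75 - 38) · 23 = 66.125.
Change in consumer surplus = 66.125 - 276.125 = -210.

-210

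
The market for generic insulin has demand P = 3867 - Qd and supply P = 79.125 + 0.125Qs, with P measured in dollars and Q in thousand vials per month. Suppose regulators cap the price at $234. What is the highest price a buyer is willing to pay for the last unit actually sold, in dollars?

Rearranging demand gives Qd = 3867 - P; rearranging supply gives Qs = 8P - 633. Setting quantity demanded equal to quantity supplied, 3867 - P = 8P - 633, gives P* = 500 and Q* = 3367.
Because the ceiling (234) lies below the market-clearing price, it is binding.
At P = 234: Qd = 3867 - 234 = 3633 and Qs = 8·234 - 633 = 1239.
Only 1239 units reach the market. On the demand curve, the marginal buyer's willingness to pay at Q = 1239 is (3867 - 1239) = 2628.

2628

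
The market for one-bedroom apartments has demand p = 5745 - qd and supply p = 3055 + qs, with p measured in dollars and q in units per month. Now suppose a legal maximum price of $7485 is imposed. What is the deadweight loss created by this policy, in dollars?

Rearranging demand gives qd = 5745 - p; rearranging supply gives qs = p - 3055. In a free market, 5745 - p = p - 3055 gives the equilibrium p* = 4400, q* = 1345.
The ceiling of 7485 is above the equilibrium price 4400, so it is not binding; the market clears at p* = 4400, q* = 1345.
Since the control does not bind, no trades are prevented and deadweight loss is zero.

0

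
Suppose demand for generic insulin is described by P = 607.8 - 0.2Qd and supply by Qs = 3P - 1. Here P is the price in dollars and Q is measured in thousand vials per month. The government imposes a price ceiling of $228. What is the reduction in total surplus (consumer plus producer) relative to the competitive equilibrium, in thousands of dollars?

55449.6

Rearranging demand gives Qd = 3039 - 5P. In a free market, 3039 - 5P = 3P - 1 gives the equilibrium P* = 380, Q* = 1139.
Since 228 < 380, the ceiling is binding.
At P = 228: Qd = 3039 - 5·228 = 1899 and Qs = 3·228 - 1 = 683.
Quantity traded falls to 683. At Q = 683 the demand price is (3039 - 683)/5 = 471.2 and the supply price is (1 + 683)/3 = 228.
Deadweight loss = ½ · (471.2 - 228) · (1139 - 683) = ½ · 243.2 · 456 = 55449.6.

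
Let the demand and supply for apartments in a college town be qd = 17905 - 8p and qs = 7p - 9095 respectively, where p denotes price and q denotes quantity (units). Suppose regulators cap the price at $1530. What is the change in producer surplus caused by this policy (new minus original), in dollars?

Without the control the market clears where 17905 - 8p = 7p - 9095, i.e. p* = 1800 and q* = 3505.
Because the ceiling (1530) lies below the market-clearing price, it is binding.
At p = 1530: qd = 17905 - 8·1530 = 5665 and qs = 7·1530 - 9095 = 1615.
Producer surplus without the control is ½ · (1800 - 9095/7) · 3505 = 12285025/14.
With the ceiling, producers sell 1615 units at 1530, so PS = ½ · (1530 - 9095/7) · 1615 = 2608225/14.
Change in producer surplus = 2608225/14 - 12285025/14 = -691200.

-691200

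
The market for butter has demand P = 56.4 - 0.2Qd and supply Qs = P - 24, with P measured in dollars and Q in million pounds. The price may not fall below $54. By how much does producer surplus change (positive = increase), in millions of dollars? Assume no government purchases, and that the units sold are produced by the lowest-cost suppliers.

-76.5

Rearranging demand gives Qd = 282 - 5P. Equilibrium: 282 - 5P = P - 24, so 306 = 6P and P* = 51, Q* = 27.
The floor of 54 is above the equilibrium price 51, so it binds.
At P = 54: Qd = 282 - 5·54 = 12 and Qs = 54 - 24 = 30.
Producer surplus without the control is ½ · (51 - 24) · 27 = 364.5.
With the floor, 12 units are sold at 54. The supply price at Q = 12 is 36, so PS = ½ · [(54 - 24) + (54 - 36)] · 12 = 288.
Change in producer surplus = 288 - 364.5 = -76.5.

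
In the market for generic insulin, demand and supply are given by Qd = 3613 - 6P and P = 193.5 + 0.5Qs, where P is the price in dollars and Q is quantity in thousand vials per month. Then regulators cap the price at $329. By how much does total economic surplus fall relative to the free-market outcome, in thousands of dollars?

Rearranging supply gives Qs = 2P - 387. Without the control the market clears where 3613 - 6P = 2P - 387, i.e. P* = 500 and Q* = 613.
Since 329 < 500, the ceiling is binding.
At P = 329: Qd = 3613 - 6·329 = 1639 and Qs = 2·329 - 387 = 271.
Quantity traded falls to 271. At Q = 271 the demand price is (3613 - 271)/6 = 557 and the supply price is (387 + 271)/2 = 329.
Deadweight loss = ½ · (557 - 329) · (613 - 271) = ½ · 228 · 342 = 38988.

38988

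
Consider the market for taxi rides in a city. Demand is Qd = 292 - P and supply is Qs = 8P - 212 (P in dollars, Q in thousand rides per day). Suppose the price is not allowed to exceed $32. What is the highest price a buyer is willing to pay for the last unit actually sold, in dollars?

Equilibrium: 292 - P = 8P - 212, so 504 = 9P and P* = 56, Q* = 236.
Because the ceiling (32) lies below the market-clearing price, it is binding.
At P = 32: Qd = 292 - 32 = 260 and Qs = 8·32 - 212 = 44.
Only 44 units reach the market. On the demand curve, the marginal buyer's willingness to pay at Q = 44 is (292 - 44) = 248.

248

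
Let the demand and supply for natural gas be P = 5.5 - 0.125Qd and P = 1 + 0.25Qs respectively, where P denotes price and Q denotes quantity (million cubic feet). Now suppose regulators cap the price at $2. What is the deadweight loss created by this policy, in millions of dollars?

12

Rearranging demand gives Qd = 44 - 8P; rearranging supply gives Qs = 4P - 4. In a free market, 44 - 8P = 4P - 4 gives the equilibrium P* = 4, Q* = 12.
Because the ceiling (2) lies below the market-clearing price, it is binding.
At P = 2: Qd = 44 - 8·2 = 28 and Qs = 4·2 - 4 = 4.
Quantity traded falls to 4. At Q = 4 the demand price is (44 - 4)/8 = 5 and the supply price is (4 + 4)/4 = 2.
Deadweight loss = ½ · (5 - 2) · (12 - 4) = ½ · 3 · 8 = 12.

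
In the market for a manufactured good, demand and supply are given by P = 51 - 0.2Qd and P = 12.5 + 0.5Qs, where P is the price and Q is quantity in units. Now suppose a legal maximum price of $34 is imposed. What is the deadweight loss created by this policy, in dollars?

50.4

Rearranging demand gives Qd = 255 - 5P; rearranging supply gives Qs = 2P - 25. Without the control the market clears where 255 - 5P = 2P - 25, i.e. P* = 40 and Q* = 55.
Because the ceiling (34) lies below the market-clearing price, it is binding.
At P = 34: Qd = 255 - 5·34 = 85 and Qs = 2·34 - 25 = 43.
Quantity traded falls to 43. At Q = 43 the demand price is (255 - 43)/5 = 42.4 and the supply price is (25 + 43)/2 = 34.
Deadweight loss = ½ · (42.4 - 34) · (55 - 43) = ½ · 8.4 · 12 = 50.4.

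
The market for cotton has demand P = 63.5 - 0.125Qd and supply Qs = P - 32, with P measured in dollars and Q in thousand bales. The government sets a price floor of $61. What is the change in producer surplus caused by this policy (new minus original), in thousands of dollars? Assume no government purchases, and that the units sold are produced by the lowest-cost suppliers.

-12

Rearranging demand gives Qd = 508 - 8P. Without the control the market clears where 508 - 8P = P - 32, i.e. P* = 60 and Q* = 28.
The floor of 61 is above the equilibrium price 60, so it binds.
At P = 61: Qd = 508 - 8·61 = 20 and Qs = 61 - 32 = 29.
Producer surplus without the control is ½ · (60 - 32) · 28 = 392.
With the floor, 20 units are sold at 61. The supply price at Q = 20 is 52, so PS = ½ · [(61 - 32) + (61 - 52)] · 20 = 380.
Change in producer surplus = 380 - 392 = -12.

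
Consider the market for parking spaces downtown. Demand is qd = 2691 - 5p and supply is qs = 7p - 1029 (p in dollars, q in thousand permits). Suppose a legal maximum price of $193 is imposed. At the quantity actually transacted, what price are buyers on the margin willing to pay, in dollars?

473.8

Without the control the market clears where 2691 - 5p = 7p - 1029, i.e. p* = 310 and q* = 1141.
The ceiling of 193 is below the equilibrium price 310, so it binds.
At p = 193: qd = 2691 - 5·193 = 1726 and qs = 7·193 - 1029 = 322.
Only 322 units reach the market. On the demand curve, the marginal buyer's willingness to pay at q = 322 is (2691 - 322)/5 = 473.8.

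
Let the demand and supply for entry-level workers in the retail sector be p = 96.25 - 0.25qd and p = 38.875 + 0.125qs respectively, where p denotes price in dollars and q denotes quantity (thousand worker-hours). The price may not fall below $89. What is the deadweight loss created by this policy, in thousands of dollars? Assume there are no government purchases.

Rearranging demand gives qd = 385 - 4p; rearranging supply gives qs = 8p - 311. Without the control the market clears where 385 - 4p = 8p - 311, i.e. p* = 58 and q* = 153.
The floor of 89 is above the equilibrium price 58, so it binds.
At p = 89: qd = 385 - 4·89 = 29 and qs = 8·89 - 311 = 401.
Quantity traded falls to 29. At q = 29 the demand price is (385 - 29)/4 = 89 and the supply price is (311 + 29)/8 = 42.5.
Deadweight loss = ½ · (89 - 42.5) · (153 - 29) = ½ · 46.5 · 124 = 2883.

2883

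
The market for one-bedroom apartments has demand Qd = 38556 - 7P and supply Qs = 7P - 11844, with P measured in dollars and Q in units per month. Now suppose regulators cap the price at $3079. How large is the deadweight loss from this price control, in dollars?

1900087

Setting quantity demanded equal to quantity supplied, 38556 - 7P = 7P - 11844, gives P* = 3600 and Q* = 13356.
Since 3079 < 3600, the ceiling is binding.
At P = 3079: Qd = 38556 - 7·3079 = 17003 and Qs = 7·3079 - 11844 = 9709.
Quantity traded falls to 9709. At Q = 9709 the demand price is (38556 - 9709)/7 = 4121 and the supply price is (11844 + 9709)/7 = 3079.
Deadweight loss = ½ · (4121 - 3079) · (13356 - 9709) = ½ · 1042 · 3647 = 1900087.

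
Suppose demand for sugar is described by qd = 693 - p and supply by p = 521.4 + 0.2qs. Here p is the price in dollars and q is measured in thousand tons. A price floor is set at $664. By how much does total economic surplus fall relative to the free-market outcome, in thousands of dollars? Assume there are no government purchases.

7797.6

Rearranging supply gives qs = 5p - 2607. In a free market, 693 - p = 5p - 2607 gives the equilibrium p* = 550, q* = 143.
Since 664 > 550, the floor is binding.
At p = 664: qd = 693 - 664 = 29 and qs = 5·664 - 2607 = 713.
Quantity traded falls to 29. At q = 29 the demand price is 693 - 29 = 664 and the supply price is (2607 + 29)/5 = 527.2.
Deadweight loss = ½ · (664 - 527.2) · (143 - 29) = ½ · 136.8 · 114 = 7797.6.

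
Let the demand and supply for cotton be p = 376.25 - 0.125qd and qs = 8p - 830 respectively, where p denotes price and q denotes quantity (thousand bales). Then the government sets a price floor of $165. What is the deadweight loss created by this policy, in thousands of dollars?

0

Rearranging demand gives qd = 3010 - 8p. Without the control the market clears where 3010 - 8p = 8p - 830, i.e. p* = 240 and q* = 1090.
Since 165 is below p* = 240, the floor does not bind and the free-market outcome prevails.
Since the control does not bind, no trades are prevented and deadweight loss is zero.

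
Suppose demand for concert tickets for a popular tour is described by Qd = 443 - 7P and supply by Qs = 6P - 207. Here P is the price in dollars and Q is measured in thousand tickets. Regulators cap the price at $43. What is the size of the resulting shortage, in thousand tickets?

91

Without the control the market clears where 443 - 7P = 6P - 207, i.e. P* = 50 and Q* = 93.
Since 43 < 50, the ceiling is binding.
At P = 43: Qd = 443 - 7·43 = 142 and Qs = 6·43 - 207 = 51.
Shortage = Qd - Qs = 142 - 51 = 91.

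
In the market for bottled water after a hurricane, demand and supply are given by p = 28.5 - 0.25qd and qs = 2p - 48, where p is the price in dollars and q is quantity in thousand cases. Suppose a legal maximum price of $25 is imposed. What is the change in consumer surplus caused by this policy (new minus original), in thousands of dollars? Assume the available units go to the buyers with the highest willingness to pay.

Rearranging demand gives qd = 114 - 4p. Without the control the market clears where 114 - 4p = 2p - 48, i.e. p* = 27 and q* = 6.
Because the ceiling (25) lies below the market-clearing price, it is binding.
At p = 25: qd = 114 - 4·25 = 14 and qs = 2·25 - 48 = 2.
Consumer surplus without the control is ½ · (28.5 - 27) · 6 = 4.5.
With the ceiling, 2 units are sold at 25 (assume they go to the highest-value buyers). The demand price at q = 2 is 28, so CS = ½ · [(28.5 - 25) + (28 - 25)] · 2 = 6.5.
Change in consumer surplus = 6.5 - 4.5 = 2.

2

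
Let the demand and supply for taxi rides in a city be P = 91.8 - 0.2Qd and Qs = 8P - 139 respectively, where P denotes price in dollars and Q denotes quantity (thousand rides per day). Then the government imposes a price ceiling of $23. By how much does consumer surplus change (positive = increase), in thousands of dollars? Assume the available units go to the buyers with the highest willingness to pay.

Rearranging demand gives Qd = 459 - 5P. Equilibrium: 459 - 5P = 8P - 139, so 598 = 13P and P* = 46, Q* = 229.
The ceiling of 23 is below the equilibrium price 46, so it binds.
At P = 23: Qd = 459 - 5·23 = 344 and Qs = 8·23 - 139 = 45.
Consumer surplus without the control is ½ · (91.8 - 46) · 229 = 5244.1.
With the ceiling, 45 units are sold at 23 (assume they go to the highest-value buyers). The demand price at Q = 45 is 82.8, so CS = ½ · [(91.8 - 23) + (82.8 - 23)] · 45 = 2893.5.
Change in consumer surplus = 2893.5 - 5244.1 = -2350.6.

-2350.6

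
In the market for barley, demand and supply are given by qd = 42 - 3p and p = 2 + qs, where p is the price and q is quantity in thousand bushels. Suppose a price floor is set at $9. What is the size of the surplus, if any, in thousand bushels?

0

Rearranging supply gives qs = p - 2. Equilibrium: 42 - 3p = p - 2, so 44 = 4p and p* = 11, q* = 9.
The floor of 9 is below the equilibrium price 11, so it is not binding; the market clears at p* = 11, q* = 9.
Since the control does not bind, there is no surplus.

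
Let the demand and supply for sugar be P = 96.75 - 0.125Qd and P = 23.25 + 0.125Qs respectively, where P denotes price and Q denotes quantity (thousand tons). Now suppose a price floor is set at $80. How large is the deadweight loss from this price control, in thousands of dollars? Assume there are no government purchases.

3200

Rearranging demand gives Qd = 774 - 8P; rearranging supply gives Qs = 8P - 186. Equilibrium: 774 - 8P = 8P - 186, so 960 = 16P and P* = 60, Q* = 294.
Since 80 > 60, the floor is binding.
At P = 80: Qd = 774 - 8·80 = 134 and Qs = 8·80 - 186 = 454.
Quantity traded falls to 134. At Q = 134 the demand price is (774 - 134)/8 = 80 and the supply price is (186 + 134)/8 = 40.
Deadweight loss = ½ · (80 - 40) · (294 - 134) = ½ · 40 · 160 = 3200.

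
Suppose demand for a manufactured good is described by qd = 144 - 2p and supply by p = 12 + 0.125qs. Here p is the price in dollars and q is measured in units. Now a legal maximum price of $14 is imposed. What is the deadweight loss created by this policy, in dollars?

Rearranging supply gives qs = 8p - 96. In a free market, 144 - 2p = 8p - 96 gives the equilibrium p* = 24, q* = 96.
The ceiling of 14 is below the equilibrium price 24, so it binds.
At p = 14: qd = 144 - 2·14 = 116 and qs = 8·14 - 96 = 16.
Quantity traded falls to 16. At q = 16 the demand price is (144 - 16)/2 = 64 and the supply price is (96 + 16)/8 = 14.
Deadweight loss = ½ · (64 - 14) · (96 - 16) = ½ · 50 · 80 = 2000.

2000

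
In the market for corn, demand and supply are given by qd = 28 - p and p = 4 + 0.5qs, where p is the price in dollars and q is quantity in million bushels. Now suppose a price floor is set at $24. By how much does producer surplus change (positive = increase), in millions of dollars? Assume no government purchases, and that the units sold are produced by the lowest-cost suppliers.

Rearranging supply gives qs = 2p - 8. Setting quantity demanded equal to quantity supplied, 28 - p = 2p - 8, gives p* = 12 and q* = 16.
The floor of 24 is above the equilibrium price 12, so it binds.
At p = 24: qd = 28 - 24 = 4 and qs = 2·24 - 8 = 40.
Producer surplus without the control is ½ · (12 - 4) · 16 = 64.
With the floor, 4 units are sold at 24. The supply price at q = 4 is 6, so PS = ½ · [(24 - 4) + (24 - 6)] · 4 = 76.
Change in producer surplus = 76 - 64 = 12.

12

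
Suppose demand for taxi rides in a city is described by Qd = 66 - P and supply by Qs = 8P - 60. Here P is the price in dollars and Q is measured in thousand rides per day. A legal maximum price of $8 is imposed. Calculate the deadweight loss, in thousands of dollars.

Equilibrium: 66 - P = 8P - 60, so 126 = 9P and P* = 14, Q* = 52.
Since 8 < 14, the ceiling is binding.
At P = 8: Qd = 66 - 8 = 58 and Qs = 8·8 - 60 = 4.
Quantity traded falls to 4. At Q = 4 the demand price is 66 - 4 = 62 and the supply price is (60 + 4)/8 = 8.
Deadweight loss = ½ · (62 - 8) · (52 - 4) = ½ · 54 · 48 = 1296.

1296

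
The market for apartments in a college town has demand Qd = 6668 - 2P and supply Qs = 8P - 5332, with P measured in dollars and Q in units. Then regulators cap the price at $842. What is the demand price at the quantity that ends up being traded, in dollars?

In a free market, 6668 - 2P = 8P - 5332 gives the equilibrium P* = 1200, Q* = 4268.
The ceiling of 842 is below the equilibrium price 1200, so it binds.
At P = 842: Qd = 6668 - 2·842 = 4984 and Qs = 8·842 - 5332 = 1404.
Only 1404 units reach the market. On the demand curve, the marginal buyer's willingness to pay at Q = 1404 is (6668 - 1404)/2 = 2632.

2632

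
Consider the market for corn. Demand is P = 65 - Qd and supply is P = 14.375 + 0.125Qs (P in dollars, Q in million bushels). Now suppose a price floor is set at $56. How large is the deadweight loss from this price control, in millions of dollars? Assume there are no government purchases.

Rearranging demand gives Qd = 65 - P; rearranging supply gives Qs = 8P - 115. Without the control the market clears where 65 - P = 8P - 115, i.e. P* = 20 and Q* = 45.
Because the floor (56) lies above the market-clearing price, it is binding.
At P = 56: Qd = 65 - 56 = 9 and Qs = 8·56 - 115 = 333.
Quantity traded falls to 9. At Q = 9 the demand price is 65 - 9 = 56 and the supply price is (115 + 9)/8 = 15.5.
Deadweight loss = ½ · (56 - 15.5) · (45 - 9) = ½ · 40.5 · 36 = 729.

729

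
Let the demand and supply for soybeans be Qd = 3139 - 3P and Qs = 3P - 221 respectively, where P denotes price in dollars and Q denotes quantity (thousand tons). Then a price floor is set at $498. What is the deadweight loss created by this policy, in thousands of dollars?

Setting quantity demanded equal to quantity supplied, 3139 - 3P = 3P - 221, gives P* = 560 and Q* = 1459.
The floor of 498 is below the equilibrium price 560, so it is not binding; the market clears at P* = 560, Q* = 1459.
Since the control does not bind, no trades are prevented and deadweight loss is zero.

0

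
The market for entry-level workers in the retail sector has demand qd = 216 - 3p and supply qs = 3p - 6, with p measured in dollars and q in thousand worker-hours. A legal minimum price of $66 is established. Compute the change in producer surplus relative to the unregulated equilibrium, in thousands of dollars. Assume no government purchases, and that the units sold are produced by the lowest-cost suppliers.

Without the control the market clears where 216 - 3p = 3p - 6, i.e. p* = 37 and q* = 105.
Because the floor (66) lies above the market-clearing price, it is binding.
At p = 66: qd = 216 - 3·66 = 18 and qs = 3·66 - 6 = 192.
Producer surplus without the control is ½ · (37 - 2) · 105 = 1837.5.
With the floor, 18 units are sold at 66. The supply price at q = 18 is 8, so PS = ½ · [(66 - 2) + (66 - 8)] · 18 = 1098.
Change in producer surplus = 1098 - 1837.5 = -739.5.

-739.5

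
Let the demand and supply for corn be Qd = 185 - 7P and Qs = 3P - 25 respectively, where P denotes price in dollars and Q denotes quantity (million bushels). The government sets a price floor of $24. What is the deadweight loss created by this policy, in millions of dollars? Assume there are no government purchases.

105

Without the control the market clears where 185 - 7P = 3P - 25, i.e. P* = 21 and Q* = 38.
Since 24 > 21, the floor is binding.
At P = 24: Qd = 185 - 7·24 = 17 and Qs = 3·24 - 25 = 47.
Quantity traded falls to 17. At Q = 17 the demand price is (185 - 17)/7 = 24 and the supply price is (25 + 17)/3 = 14.
Deadweight loss = ½ · (24 - 14) · (38 - 17) = ½ · 10 · 21 = 105.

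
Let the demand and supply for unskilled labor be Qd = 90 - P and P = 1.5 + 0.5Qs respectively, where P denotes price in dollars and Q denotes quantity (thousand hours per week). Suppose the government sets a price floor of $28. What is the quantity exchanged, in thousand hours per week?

59

Rearranging supply gives Qs = 2P - 3. Equilibrium: 90 - P = 2P - 3, so 93 = 3P and P* = 31, Q* = 59.
The floor of 28 is below the equilibrium price 31, so it is not binding; the market clears at P* = 31, Q* = 59.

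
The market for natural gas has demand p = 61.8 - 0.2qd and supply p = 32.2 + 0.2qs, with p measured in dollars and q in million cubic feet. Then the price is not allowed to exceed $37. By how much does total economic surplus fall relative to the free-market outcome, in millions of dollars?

500

Rearranging demand gives qd = 309 - 5p; rearranging supply gives qs = 5p - 161. Equilibrium: 309 - 5p = 5p - 161, so 470 = 10p and p* = 47, q* = 74.
Because the ceiling (37) lies below the market-clearing price, it is binding.
At p = 37: qd = 309 - 5·37 = 124 and qs = 5·37 - 161 = 24.
Quantity traded falls to 24. At q = 24 the demand price is (309 - 24)/5 = 57 and the supply price is (161 + 24)/5 = 37.
Deadweight loss = ½ · (57 - 37) · (74 - 24) = ½ · 20 · 50 = 500.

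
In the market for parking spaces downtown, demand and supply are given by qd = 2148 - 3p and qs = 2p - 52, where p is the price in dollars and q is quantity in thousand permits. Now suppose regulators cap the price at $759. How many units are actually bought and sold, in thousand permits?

828

In a free market, 2148 - 3p = 2p - 52 gives the equilibrium p* = 440, q* = 828.
Since 759 is above p* = 440, the ceiling does not bind and the free-market outcome prevails.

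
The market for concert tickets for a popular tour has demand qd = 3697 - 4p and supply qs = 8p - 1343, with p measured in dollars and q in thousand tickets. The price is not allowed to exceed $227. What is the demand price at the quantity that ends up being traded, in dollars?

Equilibrium: 3697 - 4p = 8p - 1343, so 5040 = 12p and p* = 420, q* = 2017.
Because the ceiling (227) lies below the market-clearing price, it is binding.
At p = 227: qd = 3697 - 4·227 = 2789 and qs = 8·227 - 1343 = 473.
Only 473 units reach the market. On the demand curve, the marginal buyer's willingness to pay at q = 473 is (3697 - 473)/4 = 806.

806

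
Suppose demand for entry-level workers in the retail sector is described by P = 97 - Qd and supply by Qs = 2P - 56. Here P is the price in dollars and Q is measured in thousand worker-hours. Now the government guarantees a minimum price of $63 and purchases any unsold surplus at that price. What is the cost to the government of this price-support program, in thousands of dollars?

2268

Rearranging demand gives Qd = 97 - P. Without the control the market clears where 97 - P = 2P - 56, i.e. P* = 51 and Q* = 46.
The floor of 63 is above the equilibrium price 51, so it binds.
At P = 63: Qd = 97 - 63 = 34 and Qs = 2·63 - 56 = 70.
Surplus = Qs - Qd = 36.
Government expenditure = surplus × support price = 36 × 63 = 2268.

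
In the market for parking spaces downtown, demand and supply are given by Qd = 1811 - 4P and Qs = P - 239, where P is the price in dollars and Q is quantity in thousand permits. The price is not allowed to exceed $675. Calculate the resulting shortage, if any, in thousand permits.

In a free market, 1811 - 4P = P - 239 gives the equilibrium P* = 410, Q* = 171.
Since 675 is above P* = 410, the ceiling does not bind and the free-market outcome prevails.
Since the control does not bind, there is no shortage.

0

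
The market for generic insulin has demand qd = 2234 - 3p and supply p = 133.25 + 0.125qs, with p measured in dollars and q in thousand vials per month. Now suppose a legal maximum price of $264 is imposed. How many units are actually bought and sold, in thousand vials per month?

Rearranging supply gives qs = 8p - 1066. Equilibrium: 2234 - 3p = 8p - 1066, so 3300 = 11p and p* = 300, q* = 1334.
Because the ceiling (264) lies below the market-clearing price, it is binding.
At p = 264: qd = 2234 - 3·264 = 1442 and qs = 8·264 - 1066 = 1046.
The quantity actually transacted is the short side, supply: 1046.

1046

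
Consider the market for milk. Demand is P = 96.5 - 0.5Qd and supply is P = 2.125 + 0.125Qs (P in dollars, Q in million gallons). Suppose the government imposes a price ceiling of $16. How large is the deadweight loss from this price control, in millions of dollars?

Rearranging demand gives Qd = 193 - 2P; rearranging supply gives Qs = 8P - 17. Without the control the market clears where 193 - 2P = 8P - 17, i.e. P* = 21 and Q* = 151.
The ceiling of 16 is below the equilibrium price 21, so it binds.
At P = 16: Qd = 193 - 2·16 = 161 and Qs = 8·16 - 17 = 111.
Quantity traded falls to 111. At Q = 111 the demand price is (193 - 111)/2 = 41 and the supply price is (17 + 111)/8 = 16.
Deadweight loss = ½ · (41 - 16) · (151 - 111) = ½ · 25 · 40 = 500.

500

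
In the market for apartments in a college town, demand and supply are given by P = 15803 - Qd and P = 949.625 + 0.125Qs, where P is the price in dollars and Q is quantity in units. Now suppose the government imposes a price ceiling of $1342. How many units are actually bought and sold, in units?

3139

Rearranging demand gives Qd = 15803 - P; rearranging supply gives Qs = 8P - 7597. In a free market, 15803 - P = 8P - 7597 gives the equilibrium P* = 2600, Q* = 13203.
Because the ceiling (1342) lies below the market-clearing price, it is binding.
At P = 1342: Qd = 15803 - 1342 = 14461 and Qs = 8·1342 - 7597 = 3139.
The quantity actually transacted is the short side, supply: 3139.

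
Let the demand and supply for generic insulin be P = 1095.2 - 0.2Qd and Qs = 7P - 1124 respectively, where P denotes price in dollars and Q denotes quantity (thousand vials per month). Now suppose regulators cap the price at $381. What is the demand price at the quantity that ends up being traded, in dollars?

Rearranging demand gives Qd = 5476 - 5P. Without the control the market clears where 5476 - 5P = 7P - 1124, i.e. P* = 550 and Q* = 2726.
Because the ceiling (381) lies below the market-clearing price, it is binding.
At P = 381: Qd = 5476 - 5·381 = 3571 and Qs = 7·381 - 1124 = 1543.
Only 1543 units reach the market. On the demand curve, the marginal buyer's willingness to pay at Q = 1543 is (5476 - 1543)/5 = 786.6.

786.6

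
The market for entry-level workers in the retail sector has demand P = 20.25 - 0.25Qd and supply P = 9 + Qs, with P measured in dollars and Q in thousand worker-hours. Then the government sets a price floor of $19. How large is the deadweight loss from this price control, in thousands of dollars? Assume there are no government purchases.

Rearranging demand gives Qd = 81 - 4P; rearranging supply gives Qs = P - 9. Without the control the market clears where 81 - 4P = P - 9, i.e. P* = 18 and Q* = 9.
Because the floor (19) lies above the market-clearing price, it is binding.
At P = 19: Qd = 81 - 4·19 = 5 and Qs = 19 - 9 = 10.
Quantity traded falls to 5. At Q = 5 the demand price is (81 - 5)/4 = 19 and the supply price is 9 + 5 = 14.
Deadweight loss = ½ · (19 - 14) · (9 - 5) = ½ · 5 · 4 = 10.

10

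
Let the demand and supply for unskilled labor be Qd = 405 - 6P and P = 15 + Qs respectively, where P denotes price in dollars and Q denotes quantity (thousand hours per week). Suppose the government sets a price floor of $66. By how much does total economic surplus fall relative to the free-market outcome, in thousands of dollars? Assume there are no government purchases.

Rearranging supply gives Qs = P - 15. In a free market, 405 - 6P = P - 15 gives the equilibrium P* = 60, Q* = 45.
Because the floor (66) lies above the market-clearing price, it is binding.
At P = 66: Qd = 405 - 6·66 = 9 and Qs = 66 - 15 = 51.
Quantity traded falls to 9. At Q = 9 the demand price is (405 - 9)/6 = 66 and the supply price is 15 + 9 = 24.
Deadweight loss = ½ · (66 - 24) · (45 - 9) = ½ · 42 · 36 = 756.

756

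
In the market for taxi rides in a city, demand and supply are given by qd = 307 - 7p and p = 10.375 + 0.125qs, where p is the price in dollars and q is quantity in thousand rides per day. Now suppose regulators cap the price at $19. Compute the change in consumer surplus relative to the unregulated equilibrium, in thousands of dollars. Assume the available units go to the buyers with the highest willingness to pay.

259

Rearranging supply gives qs = 8p - 83. Equilibrium: 307 - 7p = 8p - 83, so 390 = 15p and p* = 26, q* = 125.
Because the ceiling (19) lies below the market-clearing price, it is binding.
At p = 19: qd = 307 - 7·19 = 174 and qs = 8·19 - 83 = 69.
Consumer surplus without the control is ½ · (307/7 - 26) · 125 = 15625/14.
With the ceiling, 69 units are sold at 19 (assume they go to the highest-value buyers). The demand price at q = 69 is 34, so CS = ½ · [(307/7 - 19) + (34 - 19)] · 69 = 19251/14.
Change in consumer surplus = 19251/14 - 15625/14 = 259.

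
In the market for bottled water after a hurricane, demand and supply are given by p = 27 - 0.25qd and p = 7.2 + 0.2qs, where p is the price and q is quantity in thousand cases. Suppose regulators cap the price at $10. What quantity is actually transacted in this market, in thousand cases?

14

Rearranging demand gives qd = 108 - 4p; rearranging supply gives qs = 5p - 36. Equilibrium: 108 - 4p = 5p - 36, so 144 = 9p and p* = 16, q* = 44.
Since 10 < 16, the ceiling is binding.
At p = 10: qd = 108 - 4·10 = 68 and qs = 5·10 - 36 = 14.
The quantity actually transacted is the short side, supply: 14.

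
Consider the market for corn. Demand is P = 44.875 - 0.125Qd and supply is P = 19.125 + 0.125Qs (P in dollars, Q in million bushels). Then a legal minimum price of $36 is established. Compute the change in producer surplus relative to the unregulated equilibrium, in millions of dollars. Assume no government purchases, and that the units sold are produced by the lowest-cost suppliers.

Rearranging demand gives Qd = 359 - 8P; rearranging supply gives Qs = 8P - 153. Without the control the market clears where 359 - 8P = 8P - 153, i.e. P* = 32 and Q* = 103.
Because the floor (36) lies above the market-clearing price, it is binding.
At P = 36: Qd = 359 - 8·36 = 71 and Qs = 8·36 - 153 = 135.
Producer surplus without the control is ½ · (32 - 19.125) · 103 = 663.0625.
With the floor, 71 units are sold at 36. The supply price at Q = 71 is 28, so PS = ½ · [(36 - 19.125) + (36 - 28)] · 71 = 883.0625.
Change in producer surplus = 883.0625 - 663.0625 = 220.

220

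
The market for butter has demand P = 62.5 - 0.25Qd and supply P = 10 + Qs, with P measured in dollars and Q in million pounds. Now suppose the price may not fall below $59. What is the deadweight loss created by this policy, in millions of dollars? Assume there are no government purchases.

Rearranging demand gives Qd = 250 - 4P; rearranging supply gives Qs = P - 10. Equilibrium: 250 - 4P = P - 10, so 260 = 5P and P* = 52, Q* = 42.
Since 59 > 52, the floor is binding.
At P = 59: Qd = 250 - 4·59 = 14 and Qs = 59 - 10 = 49.
Quantity traded falls to 14. At Q = 14 the demand price is (250 - 14)/4 = 59 and the supply price is 10 + 14 = 24.
Deadweight loss = ½ · (59 - 24) · (42 - 14) = ½ · 35 · 28 = 490.

490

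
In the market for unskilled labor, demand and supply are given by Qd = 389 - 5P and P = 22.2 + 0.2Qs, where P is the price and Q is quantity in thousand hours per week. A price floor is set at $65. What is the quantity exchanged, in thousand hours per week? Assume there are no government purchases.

Rearranging supply gives Qs = 5P - 111. Equilibrium: 389 - 5P = 5P - 111, so 500 = 10P and P* = 50, Q* = 139.
Since 65 > 50, the floor is binding.
At P = 65: Qd = 389 - 5·65 = 64 and Qs = 5·65 - 111 = 214.
The quantity actually transacted is the short side, demand: 64.

64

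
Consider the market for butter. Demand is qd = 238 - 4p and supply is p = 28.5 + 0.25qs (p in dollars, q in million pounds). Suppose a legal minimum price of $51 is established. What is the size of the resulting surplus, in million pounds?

56

Rearranging supply gives qs = 4p - 114. In a free market, 238 - 4p = 4p - 114 gives the equilibrium p* = 44, q* = 62.
Because the floor (51) lies above the market-clearing price, it is binding.
At p = 51: qd = 238 - 4·51 = 34 and qs = 4·51 - 114 = 90.
Surplus = qs - qd = 90 - 34 = 56.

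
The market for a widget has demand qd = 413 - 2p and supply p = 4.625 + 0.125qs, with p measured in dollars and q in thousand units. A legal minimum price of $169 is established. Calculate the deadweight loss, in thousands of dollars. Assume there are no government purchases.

19220

Rearranging supply gives qs = 8p - 37. Setting quantity demanded equal to quantity supplied, 413 - 2p = 8p - 37, gives p* = 45 and q* = 323.
Because the floor (169) lies above the market-clearing price, it is binding.
At p = 169: qd = 413 - 2·169 = 75 and qs = 8·169 - 37 = 1315.
Quantity traded falls to 75. At q = 75 the demand price is (413 - 75)/2 = 169 and the supply price is (37 + 75)/8 = 14.
Deadweight loss = ½ · (169 - 14) · (323 - 75) = ½ · 155 · 248 = 19220.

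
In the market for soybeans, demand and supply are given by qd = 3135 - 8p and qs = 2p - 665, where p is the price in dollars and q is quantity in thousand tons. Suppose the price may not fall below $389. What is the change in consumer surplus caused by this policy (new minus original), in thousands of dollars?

-531

Setting quantity demanded equal to quantity supplied, 3135 - 8p = 2p - 665, gives p* = 380 and q* = 95.
Since 389 > 380, the floor is binding.
At p = 389: qd = 3135 - 8·389 = 23 and qs = 2·389 - 665 = 113.
Consumer surplus without the control is ½ · (391.875 - 380) · 95 = 564.0625.
With the floor, consumers buy 23 units at 389, so CS = ½ · (391.875 - 389) · 23 = 33.0625.
Change in consumer surplus = 33.0625 - 564.0625 = -531.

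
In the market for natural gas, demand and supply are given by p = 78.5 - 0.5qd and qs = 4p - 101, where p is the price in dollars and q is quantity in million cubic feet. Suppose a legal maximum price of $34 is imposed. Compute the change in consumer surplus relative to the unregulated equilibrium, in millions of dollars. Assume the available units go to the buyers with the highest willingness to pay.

-9

Rearranging demand gives qd = 157 - 2p. In a free market, 157 - 2p = 4p - 101 gives the equilibrium p* = 43, q* = 71.
The ceiling of 34 is below the equilibrium price 43, so it binds.
At p = 34: qd = 157 - 2·34 = 89 and qs = 4·34 - 101 = 35.
Consumer surplus without the control is ½ · (78.5 - 43) · 71 = 1260.25.
With the ceiling, 35 units are sold at 34 (assume they go to the highest-value buyers). The demand price at q = 35 is 61, so CS = ½ · [(78.5 - 34) + (61 - 34)] · 35 = 1251.25.
Change in consumer surplus = 1251.25 - 1260.25 = -9.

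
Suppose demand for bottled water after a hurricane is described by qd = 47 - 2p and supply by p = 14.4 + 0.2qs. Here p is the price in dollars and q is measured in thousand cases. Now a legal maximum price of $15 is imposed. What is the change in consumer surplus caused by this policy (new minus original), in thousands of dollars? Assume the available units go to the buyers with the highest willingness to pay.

Rearranging supply gives qs = 5p - 72. Equilibrium: 47 - 2p = 5p - 72, so 119 = 7p and p* = 17, q* = 13.
Since 15 < 17, the ceiling is binding.
At p = 15: qd = 47 - 2·15 = 17 and qs = 5·15 - 72 = 3.
Consumer surplus without the control is ½ · (23.5 - 17) · 13 = 42.25.
With the ceiling, 3 units are sold at 15 (assume they go to the highest-value buyers). The demand price at q = 3 is 22, so CS = ½ · [(23.5 - 15) + (22 - 15)] · 3 = 23.25.
Change in consumer surplus = 23.25 - 42.25 = -19.

-19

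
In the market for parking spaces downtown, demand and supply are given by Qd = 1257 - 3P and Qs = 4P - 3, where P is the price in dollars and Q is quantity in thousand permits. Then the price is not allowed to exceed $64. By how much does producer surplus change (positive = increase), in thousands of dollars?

-56260

Without the control the market clears where 1257 - 3P = 4P - 3, i.e. P* = 180 and Q* = 717.
Since 64 < 180, the ceiling is binding.
At P = 64: Qd = 1257 - 3·64 = 1065 and Qs = 4·64 - 3 = 253.
Producer surplus without the control is ½ · (180 - 0.75) · 717 = 64261.125.
With the ceiling, producers sell 253 units at 64, so PS = ½ · (64 - 0.75) · 253 = 8001.125.
Change in producer surplus = 8001.125 - 64261.125 = -56260.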